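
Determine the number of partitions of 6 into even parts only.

3

The partitions of 6 that satisfy the conditions:
6
4, 2
2, 2, 2
That's 3 in total.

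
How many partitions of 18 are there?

Systematic enumeration (by largest part, then next-largest, …) yields 385.

385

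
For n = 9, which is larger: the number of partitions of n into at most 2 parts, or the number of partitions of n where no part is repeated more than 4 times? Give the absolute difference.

Partitions of 9 into at most 2 parts: 5.
Partitions of 9 where no part is repeated more than 4 times: 25.
|5 − 25| = 20.

20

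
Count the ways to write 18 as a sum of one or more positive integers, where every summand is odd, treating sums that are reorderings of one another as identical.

A partial list (first 12 by largest part):
1, 17
3, 15
1, 1, 1, 15
5, 13
1, 1, 3, 13
1, 1, 1, 1, 1, 13
7, 11
1, 1, 5, 11
1, 3, 3, 11
1, 1, 1, 1, 3, 11
1, 1, 1, 1, 1, 1, 1, 11
9, 9
…and 34 more, for 46 total.

46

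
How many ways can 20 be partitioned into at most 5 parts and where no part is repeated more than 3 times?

187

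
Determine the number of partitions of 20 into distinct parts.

64

A partial list (first 12 by largest part):
20
1,19
2,18
3,17
1,2,17
4,16
1,3,16
5,15
1,4,15
2,3,15
6,14
1,5,14
…and 52 more, for 64 total.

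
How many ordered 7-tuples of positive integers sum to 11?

A composition of 11 into 7 positive parts is chosen by placing 6 dividers among the 10 gaps between 11 units: C(10,6) = 210.

210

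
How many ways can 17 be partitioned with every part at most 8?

230

Enumerating by decreasing first part gives 230 partitions in all.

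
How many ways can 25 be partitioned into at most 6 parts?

Direct enumeration gives 612 partitions.

612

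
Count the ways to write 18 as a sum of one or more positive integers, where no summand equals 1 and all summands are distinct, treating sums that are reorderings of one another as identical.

25

Enumerating:
18
16,2
15,3
14,4
13,5
13,3,2
12,6
12,4,2
11,7
11,5,2
11,4,3
10,8
10,6,2
10,5,3
9,7,2
9,6,3
9,5,4
9,4,3,2
8,7,3
8,6,4
8,5,3,2
7,6,5
7,6,3,2
7,5,4,2
6,5,4,3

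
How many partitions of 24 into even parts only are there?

Enumerating by decreasing first part gives 77 partitions in all.

77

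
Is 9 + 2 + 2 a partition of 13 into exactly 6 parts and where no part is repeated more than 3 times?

No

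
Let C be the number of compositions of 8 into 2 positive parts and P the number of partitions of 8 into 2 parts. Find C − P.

3

Compositions: C(7,1) = 7.
Partitions of 8 into exactly 2 parts: 4.
Difference: 7 − 4 = 3.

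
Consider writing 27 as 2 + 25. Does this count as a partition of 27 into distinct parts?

The parts sum to 27, and the condition 'all summands are distinct' holds.

Yes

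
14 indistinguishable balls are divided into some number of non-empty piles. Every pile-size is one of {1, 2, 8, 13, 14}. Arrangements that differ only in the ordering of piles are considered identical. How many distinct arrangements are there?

Enumerating:
14
13+1
8+2+2+2
8+2+2+1+1
8+2+1+1+1+1
8+1+1+1+1+1+1
2+2+2+2+2+2+2
2+2+2+2+2+2+1+1
2+2+2+2+2+1+1+1+1
2+2+2+2+1+1+1+1+1+1
2+2+2+1+1+1+1+1+1+1+1
2+2+1+1+1+1+1+1+1+1+1+1
2+1+1+1+1+1+1+1+1+1+1+1+1
1+1+1+1+1+1+1+1+1+1+1+1+1+1

14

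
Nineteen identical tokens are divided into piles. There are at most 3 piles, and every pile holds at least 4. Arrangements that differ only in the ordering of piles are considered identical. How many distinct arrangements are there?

15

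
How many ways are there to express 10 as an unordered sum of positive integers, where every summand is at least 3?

The partitions of 10 that satisfy the conditions:
10
7+3
6+4
5+5
4+3+3
That's 5 in total.

5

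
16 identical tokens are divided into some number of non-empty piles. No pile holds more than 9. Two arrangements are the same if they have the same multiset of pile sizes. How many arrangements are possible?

201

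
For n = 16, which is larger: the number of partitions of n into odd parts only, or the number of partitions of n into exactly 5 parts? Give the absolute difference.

Partitions of 16 into odd parts only: 32.
Partitions of 16 into exactly 5 parts: 37.
|32 − 37| = 5.

5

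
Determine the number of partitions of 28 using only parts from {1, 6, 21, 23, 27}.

The partitions of 28 that satisfy the conditions:
27+1
23+1+1+1+1+1
21+6+1
21+1+1+1+1+1+1+1
6+6+6+6+1+1+1+1
6+6+6+1+1+1+1+1+1+1+1+1+1
6+6+1+1+1+1+1+1+1+1+1+1+1+1+1+1+1+1
6+1+1+1+1+1+1+1+1+1+1+1+1+1+1+1+1+1+1+1+1+1+1
1+1+1+1+1+1+1+1+1+1+1+1+1+1+1+1+1+1+1+1+1+1+1+1+1+1+1+1
Counting gives 9.

9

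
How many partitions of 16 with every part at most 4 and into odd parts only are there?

Listing the qualifying partitions of 16:
3,3,3,3,3,1
3,3,3,3,1,1,1,1
3,3,3,1,1,1,1,1,1,1
3,3,1,1,1,1,1,1,1,1,1,1
3,1,1,1,1,1,1,1,1,1,1,1,1,1
1,1,1,1,1,1,1,1,1,1,1,1,1,1,1,1
That's 6 in total.

6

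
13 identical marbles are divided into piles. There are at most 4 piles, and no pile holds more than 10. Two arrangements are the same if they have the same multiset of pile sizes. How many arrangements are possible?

35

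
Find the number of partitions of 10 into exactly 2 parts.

They are:
1+9
2+8
3+7
4+6
5+5
Counting gives 5.

5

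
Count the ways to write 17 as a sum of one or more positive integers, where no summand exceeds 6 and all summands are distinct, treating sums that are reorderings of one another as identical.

They are:
2 + 4 + 5 + 6
1 + 2 + 3 + 5 + 6

2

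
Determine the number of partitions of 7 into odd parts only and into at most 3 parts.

3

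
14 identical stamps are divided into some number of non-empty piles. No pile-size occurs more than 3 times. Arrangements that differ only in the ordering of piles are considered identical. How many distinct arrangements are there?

82

Direct enumeration gives 82 partitions.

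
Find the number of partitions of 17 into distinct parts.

38

A partial list (first 12 by largest part):
17
16,1
15,2
14,3
14,2,1
13,4
13,3,1
12,5
12,4,1
12,3,2
11,6
11,5,1
…and 26 more, for 38 total.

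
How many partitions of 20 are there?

There are 627 such partitions.

627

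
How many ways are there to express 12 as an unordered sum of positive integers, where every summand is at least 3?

9

Enumerating:
12
9 + 3
8 + 4
7 + 5
6 + 6
6 + 3 + 3
5 + 4 + 3
4 + 4 + 4
3 + 3 + 3 + 3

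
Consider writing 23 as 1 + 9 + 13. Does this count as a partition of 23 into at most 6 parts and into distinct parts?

The parts sum to 23, and the condition 'there are at most 6 summands' holds; the condition 'all summands are distinct' holds.

Yes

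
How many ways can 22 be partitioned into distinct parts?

There are 89 such partitions.

89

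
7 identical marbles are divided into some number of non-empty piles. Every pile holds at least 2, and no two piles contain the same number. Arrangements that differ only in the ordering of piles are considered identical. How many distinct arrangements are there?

The partitions of 7 that satisfy the conditions:
7
5 + 2
4 + 3

3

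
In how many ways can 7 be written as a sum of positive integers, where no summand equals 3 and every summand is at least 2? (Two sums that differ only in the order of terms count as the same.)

2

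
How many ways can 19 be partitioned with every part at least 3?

39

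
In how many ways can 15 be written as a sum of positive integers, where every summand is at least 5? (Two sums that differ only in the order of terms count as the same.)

Listing the qualifying partitions of 15:
15
10+5
9+6
8+7
5+5+5
Counting gives 5.

5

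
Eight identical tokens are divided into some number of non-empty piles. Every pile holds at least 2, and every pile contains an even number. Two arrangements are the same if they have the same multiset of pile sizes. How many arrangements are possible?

The partitions of 8 that satisfy the conditions:
8
6+2
4+4
4+2+2
2+2+2+2
Counting gives 5.

5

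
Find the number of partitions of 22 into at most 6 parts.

Counting exhaustively, 391 partitions satisfy the conditions.

391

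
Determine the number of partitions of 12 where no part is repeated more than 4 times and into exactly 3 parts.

12

Enumerating:
10 + 1 + 1
9 + 2 + 1
8 + 3 + 1
8 + 2 + 2
7 + 4 + 1
7 + 3 + 2
6 + 5 + 1
6 + 4 + 2
6 + 3 + 3
5 + 5 + 2
5 + 4 + 3
4 + 4 + 4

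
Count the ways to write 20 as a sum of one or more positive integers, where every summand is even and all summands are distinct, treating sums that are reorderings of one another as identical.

10

The partitions of 20 that satisfy the conditions:
20
2+18
4+16
6+14
2+4+14
8+12
2+6+12
2+8+10
4+6+10
2+4+6+8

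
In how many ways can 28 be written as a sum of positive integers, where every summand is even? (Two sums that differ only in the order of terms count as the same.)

135

Direct enumeration gives 135 partitions.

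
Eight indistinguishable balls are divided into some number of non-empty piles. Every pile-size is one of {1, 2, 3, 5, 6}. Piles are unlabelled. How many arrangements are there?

15

Listing the qualifying partitions of 8:
6, 2
6, 1, 1
5, 3
5, 2, 1
5, 1, 1, 1
3, 3, 2
3, 3, 1, 1
3, 2, 2, 1
3, 2, 1, 1, 1
3, 1, 1, 1, 1, 1
2, 2, 2, 2
2, 2, 2, 1, 1
2, 2, 1, 1, 1, 1
2, 1, 1, 1, 1, 1, 1
1, 1, 1, 1, 1, 1, 1, 1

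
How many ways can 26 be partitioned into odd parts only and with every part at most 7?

61

A partial list (first 12 by largest part):
7 + 7 + 7 + 5
7 + 7 + 7 + 3 + 1 + 1
7 + 7 + 7 + 1 + 1 + 1 + 1 + 1
7 + 7 + 5 + 5 + 1 + 1
7 + 7 + 5 + 3 + 3 + 1
7 + 7 + 5 + 3 + 1 + 1 + 1 + 1
7 + 7 + 5 + 1 + 1 + 1 + 1 + 1 + 1 + 1
7 + 7 + 3 + 3 + 3 + 3
7 + 7 + 3 + 3 + 3 + 1 + 1 + 1
7 + 7 + 3 + 3 + 1 + 1 + 1 + 1 + 1 + 1
7 + 7 + 3 + 1 + 1 + 1 + 1 + 1 + 1 + 1 + 1 + 1
7 + 7 + 1 + 1 + 1 + 1 + 1 + 1 + 1 + 1 + 1 + 1 + 1 + 1
…and 49 more, for 61 total.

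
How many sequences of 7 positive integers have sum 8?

7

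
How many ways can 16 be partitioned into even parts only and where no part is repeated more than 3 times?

16

The partitions of 16 that satisfy the conditions:
16
2 + 14
4 + 12
2 + 2 + 12
6 + 10
2 + 4 + 10
2 + 2 + 2 + 10
8 + 8
2 + 6 + 8
4 + 4 + 8
2 + 2 + 4 + 8
4 + 6 + 6
2 + 2 + 6 + 6
2 + 4 + 4 + 6
2 + 2 + 2 + 4 + 6
2 + 2 + 4 + 4 + 4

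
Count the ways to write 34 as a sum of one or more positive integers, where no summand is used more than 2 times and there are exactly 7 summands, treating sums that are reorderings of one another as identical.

Counting exhaustively, 483 partitions satisfy the conditions.

483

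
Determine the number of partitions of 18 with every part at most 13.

Systematic enumeration (by largest part, then next-largest, …) yields 373.

373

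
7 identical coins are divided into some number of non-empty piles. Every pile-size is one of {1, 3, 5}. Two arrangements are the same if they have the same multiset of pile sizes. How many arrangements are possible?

Enumerating:
5, 1, 1
3, 3, 1
3, 1, 1, 1, 1
1, 1, 1, 1, 1, 1, 1

4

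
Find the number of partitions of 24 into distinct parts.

There are 122 such partitions.

122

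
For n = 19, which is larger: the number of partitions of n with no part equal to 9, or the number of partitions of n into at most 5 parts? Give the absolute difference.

284

Partitions of 19 with no part equal to 9: 448.
Partitions of 19 into at most 5 parts: 164.
|448 − 164| = 284.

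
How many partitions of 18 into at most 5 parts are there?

A full systematic count gives 141.

141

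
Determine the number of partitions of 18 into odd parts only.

46

There are too many to list fully; the first 12 (by largest part) are:
17 + 1
15 + 3
15 + 1 + 1 + 1
13 + 5
13 + 3 + 1 + 1
13 + 1 + 1 + 1 + 1 + 1
11 + 7
11 + 5 + 1 + 1
11 + 3 + 3 + 1
11 + 3 + 1 + 1 + 1 + 1
11 + 1 + 1 + 1 + 1 + 1 + 1 + 1
9 + 9
…and 34 more, for 46 total.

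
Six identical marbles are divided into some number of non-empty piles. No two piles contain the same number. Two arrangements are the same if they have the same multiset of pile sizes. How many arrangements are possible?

Listing the qualifying partitions of 6:
6
5,1
4,2
3,2,1

4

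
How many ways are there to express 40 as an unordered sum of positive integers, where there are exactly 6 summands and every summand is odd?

There are 163 such partitions.

163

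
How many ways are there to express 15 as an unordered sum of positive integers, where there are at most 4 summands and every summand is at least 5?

5

The partitions of 15 that satisfy the conditions:
15
10, 5
9, 6
8, 7
5, 5, 5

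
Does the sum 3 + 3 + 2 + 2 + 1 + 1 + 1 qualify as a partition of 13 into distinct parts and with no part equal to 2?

No

The parts sum to 13, and the condition 'all summands are distinct' is violated.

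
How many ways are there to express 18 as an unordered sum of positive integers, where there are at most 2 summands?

10

They are:
18
1,17
2,16
3,15
4,14
5,13
6,12
7,11
8,10
9,9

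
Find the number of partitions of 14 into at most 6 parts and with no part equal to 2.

A partial list (first 12 by largest part):
14
1 + 13
1 + 1 + 12
3 + 11
1 + 1 + 1 + 11
4 + 10
1 + 3 + 10
1 + 1 + 1 + 1 + 10
5 + 9
1 + 4 + 9
1 + 1 + 3 + 9
1 + 1 + 1 + 1 + 1 + 9
…and 31 more, for 43 total.

43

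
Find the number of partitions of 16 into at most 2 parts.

They are:
16
15+1
14+2
13+3
12+4
11+5
10+6
9+7
8+8
Counting gives 9.

9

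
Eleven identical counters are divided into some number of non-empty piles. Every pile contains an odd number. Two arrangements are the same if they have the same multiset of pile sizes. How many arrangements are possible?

12

The partitions of 11 that satisfy the conditions:
11
9, 1, 1
7, 3, 1
7, 1, 1, 1, 1
5, 5, 1
5, 3, 3
5, 3, 1, 1, 1
5, 1, 1, 1, 1, 1, 1
3, 3, 3, 1, 1
3, 3, 1, 1, 1, 1, 1
3, 1, 1, 1, 1, 1, 1, 1, 1
1, 1, 1, 1, 1, 1, 1, 1, 1, 1, 1
That's 12 in total.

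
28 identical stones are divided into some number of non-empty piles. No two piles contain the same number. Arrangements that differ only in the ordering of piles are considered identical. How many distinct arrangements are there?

222

Systematic enumeration (by largest part, then next-largest, …) yields 222.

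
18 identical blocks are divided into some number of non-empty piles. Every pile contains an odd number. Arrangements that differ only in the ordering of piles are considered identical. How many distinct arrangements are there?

46

There are too many to list fully; the first 12 (by largest part) are:
1 + 17
3 + 15
1 + 1 + 1 + 15
5 + 13
1 + 1 + 3 + 13
1 + 1 + 1 + 1 + 1 + 13
7 + 11
1 + 1 + 5 + 11
1 + 3 + 3 + 11
1 + 1 + 1 + 1 + 3 + 11
1 + 1 + 1 + 1 + 1 + 1 + 1 + 11
9 + 9
…and 34 more, for 46 total.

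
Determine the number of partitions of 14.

135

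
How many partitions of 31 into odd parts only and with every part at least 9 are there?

The partitions of 31 that satisfy the conditions:
31
13,9,9
11,11,9

3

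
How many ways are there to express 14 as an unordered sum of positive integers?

A full systematic count gives 135.

135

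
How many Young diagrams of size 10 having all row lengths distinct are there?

Listing the qualifying partitions of 10:
10
9,1
8,2
7,3
7,2,1
6,4
6,3,1
5,4,1
5,3,2
4,3,2,1

10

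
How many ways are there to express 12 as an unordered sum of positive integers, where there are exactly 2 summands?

They are:
11, 1
10, 2
9, 3
8, 4
7, 5
6, 6
Counting gives 6.

6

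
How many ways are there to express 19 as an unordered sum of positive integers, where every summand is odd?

54

There are too many to list fully; the first 12 (by largest part) are:
19
17,1,1
15,3,1
15,1,1,1,1
13,5,1
13,3,3
13,3,1,1,1
13,1,1,1,1,1,1
11,7,1
11,5,3
11,5,1,1,1
11,3,3,1,1
…and 42 more, for 54 total.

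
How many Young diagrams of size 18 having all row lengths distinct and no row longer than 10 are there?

27

A partial list (first 12 by largest part):
8 + 10
1 + 7 + 10
2 + 6 + 10
3 + 5 + 10
1 + 2 + 5 + 10
1 + 3 + 4 + 10
1 + 8 + 9
2 + 7 + 9
3 + 6 + 9
1 + 2 + 6 + 9
4 + 5 + 9
1 + 3 + 5 + 9
…and 15 more, for 27 total.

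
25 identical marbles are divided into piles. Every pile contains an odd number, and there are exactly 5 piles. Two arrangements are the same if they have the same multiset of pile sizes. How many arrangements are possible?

A partial list (first 12 by largest part):
21, 1, 1, 1, 1
19, 3, 1, 1, 1
17, 5, 1, 1, 1
17, 3, 3, 1, 1
15, 7, 1, 1, 1
15, 5, 3, 1, 1
15, 3, 3, 3, 1
13, 9, 1, 1, 1
13, 7, 3, 1, 1
13, 5, 5, 1, 1
13, 5, 3, 3, 1
13, 3, 3, 3, 3
…and 18 more, for 30 total.

30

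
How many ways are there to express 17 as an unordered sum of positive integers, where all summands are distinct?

38

A partial list (first 12 by largest part):
17
16+1
15+2
14+3
14+2+1
13+4
13+3+1
12+5
12+4+1
12+3+2
11+6
11+5+1
…and 26 more, for 38 total.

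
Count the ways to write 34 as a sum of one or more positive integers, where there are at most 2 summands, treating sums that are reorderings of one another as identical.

The partitions of 34 that satisfy the conditions:
34
33+1
32+2
31+3
30+4
29+5
28+6
27+7
26+8
25+9
24+10
23+11
22+12
21+13
20+14
19+15
18+16
17+17
That's 18 in total.

18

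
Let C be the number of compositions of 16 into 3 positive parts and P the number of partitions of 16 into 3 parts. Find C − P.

Ordered (compositions into 3 parts): C(15,2) = 105.
Partitions of 16 into exactly 3 parts: 21.
Difference: 105 − 21 = 84.

84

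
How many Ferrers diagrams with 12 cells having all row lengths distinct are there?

15

Listing the qualifying partitions of 12:
12
11+1
10+2
9+3
9+2+1
8+4
8+3+1
7+5
7+4+1
7+3+2
6+5+1
6+4+2
6+3+2+1
5+4+3
5+4+2+1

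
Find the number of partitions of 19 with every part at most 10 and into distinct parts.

29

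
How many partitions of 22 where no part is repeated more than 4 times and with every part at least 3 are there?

71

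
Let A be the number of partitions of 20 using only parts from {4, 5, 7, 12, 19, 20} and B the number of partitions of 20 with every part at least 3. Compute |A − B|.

44

Partitions of 20 using only parts from {4, 5, 7, 12, 19, 20}: 5.
Partitions of 20 with every part at least 3: 49.
|5 − 49| = 44.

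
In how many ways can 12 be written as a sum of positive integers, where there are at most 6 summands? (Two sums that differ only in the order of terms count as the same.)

58

A partial list (first 12 by largest part):
12
11, 1
10, 2
10, 1, 1
9, 3
9, 2, 1
9, 1, 1, 1
8, 4
8, 3, 1
8, 2, 2
8, 2, 1, 1
8, 1, 1, 1, 1
…and 46 more, for 58 total.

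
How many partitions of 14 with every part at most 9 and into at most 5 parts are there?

A partial list (first 12 by largest part):
9,5
9,4,1
9,3,2
9,3,1,1
9,2,2,1
9,2,1,1,1
8,6
8,5,1
8,4,2
8,4,1,1
8,3,3
8,3,2,1
…and 46 more, for 58 total.

58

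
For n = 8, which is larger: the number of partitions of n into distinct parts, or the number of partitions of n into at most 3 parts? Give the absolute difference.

Partitions of 8 into distinct parts: 6.
Partitions of 8 into at most 3 parts: 10.
|6 − 10| = 4.

4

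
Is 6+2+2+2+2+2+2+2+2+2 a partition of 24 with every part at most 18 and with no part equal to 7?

Yes

The parts sum to 24, and the condition 'no summand exceeds 18' holds; the condition 'no summand equals 7' holds.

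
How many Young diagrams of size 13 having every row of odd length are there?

The partitions of 13 that satisfy the conditions:
13
11 + 1 + 1
9 + 3 + 1
9 + 1 + 1 + 1 + 1
7 + 5 + 1
7 + 3 + 3
7 + 3 + 1 + 1 + 1
7 + 1 + 1 + 1 + 1 + 1 + 1
5 + 5 + 3
5 + 5 + 1 + 1 + 1
5 + 3 + 3 + 1 + 1
5 + 3 + 1 + 1 + 1 + 1 + 1
5 + 1 + 1 + 1 + 1 + 1 + 1 + 1 + 1
3 + 3 + 3 + 3 + 1
3 + 3 + 3 + 1 + 1 + 1 + 1
3 + 3 + 1 + 1 + 1 + 1 + 1 + 1 + 1
3 + 1 + 1 + 1 + 1 + 1 + 1 + 1 + 1 + 1 + 1
1 + 1 + 1 + 1 + 1 + 1 + 1 + 1 + 1 + 1 + 1 + 1 + 1

18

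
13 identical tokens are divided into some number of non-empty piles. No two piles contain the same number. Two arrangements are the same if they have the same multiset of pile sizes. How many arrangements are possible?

18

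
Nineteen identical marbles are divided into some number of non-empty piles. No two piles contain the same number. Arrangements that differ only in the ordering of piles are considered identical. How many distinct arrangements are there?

There are too many to list fully; the first 12 (by largest part) are:
19
18+1
17+2
16+3
16+2+1
15+4
15+3+1
14+5
14+4+1
14+3+2
13+6
13+5+1
…and 42 more, for 54 total.

54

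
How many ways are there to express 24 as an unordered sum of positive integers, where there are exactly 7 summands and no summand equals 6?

143

Systematic enumeration (by largest part, then next-largest, …) yields 143.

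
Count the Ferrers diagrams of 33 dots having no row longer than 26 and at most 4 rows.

355

A full systematic count gives 355.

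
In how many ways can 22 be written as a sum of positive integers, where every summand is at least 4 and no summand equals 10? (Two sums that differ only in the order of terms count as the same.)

29

A partial list (first 12 by largest part):
22
18+4
17+5
16+6
15+7
14+8
14+4+4
13+9
13+5+4
12+6+4
12+5+5
11+11
…and 17 more, for 29 total.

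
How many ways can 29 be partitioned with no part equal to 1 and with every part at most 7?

212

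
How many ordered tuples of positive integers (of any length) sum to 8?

128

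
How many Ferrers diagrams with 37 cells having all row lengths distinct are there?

760

Counting exhaustively, 760 partitions satisfy the conditions.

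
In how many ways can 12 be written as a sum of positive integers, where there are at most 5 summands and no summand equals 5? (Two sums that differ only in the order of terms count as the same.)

A partial list (first 12 by largest part):
12
1 + 11
2 + 10
1 + 1 + 10
3 + 9
1 + 2 + 9
1 + 1 + 1 + 9
4 + 8
1 + 3 + 8
2 + 2 + 8
1 + 1 + 2 + 8
1 + 1 + 1 + 1 + 8
…and 24 more, for 36 total.

36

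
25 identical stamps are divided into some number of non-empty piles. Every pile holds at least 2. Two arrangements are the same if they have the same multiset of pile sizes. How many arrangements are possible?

A full systematic count gives 383.

383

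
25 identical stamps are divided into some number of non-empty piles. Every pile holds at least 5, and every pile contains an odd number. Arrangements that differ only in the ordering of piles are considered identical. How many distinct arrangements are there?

They are:
25
15+5+5
13+7+5
11+9+5
11+7+7
9+9+7
5+5+5+5+5
That's 7 in total.

7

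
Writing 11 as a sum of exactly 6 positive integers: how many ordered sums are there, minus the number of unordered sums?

Ordered (compositions into 6 parts): C(10,5) = 252.
Partitions of 11 into exactly 6 parts: 7.
Difference: 252 − 7 = 245.

245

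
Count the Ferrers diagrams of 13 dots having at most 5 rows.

There are too many to list fully; the first 12 (by largest part) are:
13
12,1
11,2
11,1,1
10,3
10,2,1
10,1,1,1
9,4
9,3,1
9,2,2
9,2,1,1
9,1,1,1,1
…and 45 more, for 57 total.

57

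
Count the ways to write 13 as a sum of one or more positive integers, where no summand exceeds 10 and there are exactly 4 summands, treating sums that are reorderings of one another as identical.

18

Enumerating:
10, 1, 1, 1
9, 2, 1, 1
8, 3, 1, 1
8, 2, 2, 1
7, 4, 1, 1
7, 3, 2, 1
7, 2, 2, 2
6, 5, 1, 1
6, 4, 2, 1
6, 3, 3, 1
6, 3, 2, 2
5, 5, 2, 1
5, 4, 3, 1
5, 4, 2, 2
5, 3, 3, 2
4, 4, 4, 1
4, 4, 3, 2
4, 3, 3, 3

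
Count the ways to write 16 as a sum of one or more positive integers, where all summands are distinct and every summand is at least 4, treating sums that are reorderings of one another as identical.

6

Enumerating:
16
12+4
11+5
10+6
9+7
7+5+4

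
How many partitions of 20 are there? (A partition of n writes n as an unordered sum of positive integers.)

627

Direct enumeration gives 627 partitions.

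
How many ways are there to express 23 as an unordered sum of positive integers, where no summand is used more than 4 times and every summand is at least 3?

84

Systematic enumeration (by largest part, then next-largest, …) yields 84.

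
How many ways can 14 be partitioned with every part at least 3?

13

Enumerating:
14
3, 11
4, 10
5, 9
6, 8
3, 3, 8
7, 7
3, 4, 7
3, 5, 6
4, 4, 6
4, 5, 5
3, 3, 3, 5
3, 3, 4, 4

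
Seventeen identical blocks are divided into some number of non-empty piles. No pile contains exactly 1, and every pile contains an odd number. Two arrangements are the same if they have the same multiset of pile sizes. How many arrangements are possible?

6

Enumerating:
17
11,3,3
9,5,3
7,7,3
7,5,5
5,3,3,3,3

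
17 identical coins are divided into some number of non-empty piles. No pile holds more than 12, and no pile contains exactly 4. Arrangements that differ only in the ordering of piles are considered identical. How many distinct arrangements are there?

A full systematic count gives 185.

185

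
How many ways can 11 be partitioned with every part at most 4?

A partial list (first 12 by largest part):
4+4+3
4+4+2+1
4+4+1+1+1
4+3+3+1
4+3+2+2
4+3+2+1+1
4+3+1+1+1+1
4+2+2+2+1
4+2+2+1+1+1
4+2+1+1+1+1+1
4+1+1+1+1+1+1+1
3+3+3+2
…and 15 more, for 27 total.

27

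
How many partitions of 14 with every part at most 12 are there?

Counting exhaustively, 133 partitions satisfy the conditions.

133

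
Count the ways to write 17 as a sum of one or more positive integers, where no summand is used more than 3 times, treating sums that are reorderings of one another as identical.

Direct enumeration gives 166 partitions.

166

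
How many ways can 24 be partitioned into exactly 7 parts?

Counting exhaustively, 201 partitions satisfy the conditions.

201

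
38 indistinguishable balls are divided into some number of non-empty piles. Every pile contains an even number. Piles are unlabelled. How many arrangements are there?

Counting exhaustively, 490 partitions satisfy the conditions.

490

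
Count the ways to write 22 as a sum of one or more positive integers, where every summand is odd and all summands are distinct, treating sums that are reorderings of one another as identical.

8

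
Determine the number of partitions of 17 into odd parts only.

There are too many to list fully; the first 12 (by largest part) are:
17
1,1,15
1,3,13
1,1,1,1,13
1,5,11
3,3,11
1,1,1,3,11
1,1,1,1,1,1,11
1,7,9
3,5,9
1,1,1,5,9
1,1,3,3,9
…and 26 more, for 38 total.

38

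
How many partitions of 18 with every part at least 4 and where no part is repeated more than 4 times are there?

16

They are:
18
14,4
13,5
12,6
11,7
10,8
10,4,4
9,9
9,5,4
8,6,4
8,5,5
7,7,4
7,6,5
6,6,6
6,4,4,4
5,5,4,4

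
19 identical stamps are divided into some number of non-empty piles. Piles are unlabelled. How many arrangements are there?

There are 490 such partitions.

490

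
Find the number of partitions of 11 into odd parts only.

They are:
11
9,1,1
7,3,1
7,1,1,1,1
5,5,1
5,3,3
5,3,1,1,1
5,1,1,1,1,1,1
3,3,3,1,1
3,3,1,1,1,1,1
3,1,1,1,1,1,1,1,1
1,1,1,1,1,1,1,1,1,1,1
Counting gives 12.

12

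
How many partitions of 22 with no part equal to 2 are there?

375

Enumerating by decreasing first part gives 375 partitions in all.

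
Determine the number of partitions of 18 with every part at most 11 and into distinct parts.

There are too many to list fully; the first 12 (by largest part) are:
11,7
11,6,1
11,5,2
11,4,3
11,4,2,1
10,8
10,7,1
10,6,2
10,5,3
10,5,2,1
10,4,3,1
9,8,1
…and 20 more, for 32 total.

32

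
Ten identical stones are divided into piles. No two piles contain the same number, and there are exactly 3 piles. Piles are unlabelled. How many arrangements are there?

4

Enumerating:
1,2,7
1,3,6
1,4,5
2,3,5
Counting gives 4.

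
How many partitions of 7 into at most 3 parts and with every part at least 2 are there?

4

Listing the qualifying partitions of 7:
7
5+2
4+3
3+2+2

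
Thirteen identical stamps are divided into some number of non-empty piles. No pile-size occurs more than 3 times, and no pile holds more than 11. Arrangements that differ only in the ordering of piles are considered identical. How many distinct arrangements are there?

62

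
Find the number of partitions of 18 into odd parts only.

46

There are too many to list fully; the first 12 (by largest part) are:
17,1
15,3
15,1,1,1
13,5
13,3,1,1
13,1,1,1,1,1
11,7
11,5,1,1
11,3,3,1
11,3,1,1,1,1
11,1,1,1,1,1,1,1
9,9
…and 34 more, for 46 total.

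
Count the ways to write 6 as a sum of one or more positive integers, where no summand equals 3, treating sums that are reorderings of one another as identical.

8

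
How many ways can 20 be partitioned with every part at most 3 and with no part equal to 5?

44

There are too many to list fully; the first 12 (by largest part) are:
3+3+3+3+3+3+2
3+3+3+3+3+3+1+1
3+3+3+3+3+2+2+1
3+3+3+3+3+2+1+1+1
3+3+3+3+3+1+1+1+1+1
3+3+3+3+2+2+2+2
3+3+3+3+2+2+2+1+1
3+3+3+3+2+2+1+1+1+1
3+3+3+3+2+1+1+1+1+1+1
3+3+3+3+1+1+1+1+1+1+1+1
3+3+3+2+2+2+2+2+1
3+3+3+2+2+2+2+1+1+1
…and 32 more, for 44 total.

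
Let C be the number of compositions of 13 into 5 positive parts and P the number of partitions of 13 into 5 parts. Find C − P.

477

Ordered (compositions into 5 parts): C(12,4) = 495.
Unordered (partitions into 5 parts): 18.
Difference: 495 − 18 = 477.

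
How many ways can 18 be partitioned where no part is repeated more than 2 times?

Systematic enumeration (by largest part, then next-largest, …) yields 135.

135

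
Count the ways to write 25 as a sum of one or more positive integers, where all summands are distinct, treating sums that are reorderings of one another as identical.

142

A full systematic count gives 142.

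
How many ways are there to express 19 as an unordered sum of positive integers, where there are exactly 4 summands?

54

A partial list (first 12 by largest part):
16, 1, 1, 1
15, 2, 1, 1
14, 3, 1, 1
14, 2, 2, 1
13, 4, 1, 1
13, 3, 2, 1
13, 2, 2, 2
12, 5, 1, 1
12, 4, 2, 1
12, 3, 3, 1
12, 3, 2, 2
11, 6, 1, 1
…and 42 more, for 54 total.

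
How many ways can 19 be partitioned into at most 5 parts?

164

A full systematic count gives 164.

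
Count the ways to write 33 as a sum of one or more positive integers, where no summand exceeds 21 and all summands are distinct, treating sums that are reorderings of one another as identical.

There are 393 such partitions.

393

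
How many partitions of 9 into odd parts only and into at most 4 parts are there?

4

Enumerating:
9
7, 1, 1
5, 3, 1
3, 3, 3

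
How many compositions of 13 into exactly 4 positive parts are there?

A composition of 13 into 4 positive parts is chosen by placing 3 dividers among the 12 gaps between 13 units: C(12,3) = 220.

220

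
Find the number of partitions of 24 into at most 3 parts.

61

There are too many to list fully; the first 12 (by largest part) are:
24
1+23
2+22
1+1+22
3+21
1+2+21
4+20
1+3+20
2+2+20
5+19
1+4+19
2+3+19
…and 49 more, for 61 total.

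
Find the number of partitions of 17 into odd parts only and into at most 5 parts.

19

They are:
17
15 + 1 + 1
13 + 3 + 1
13 + 1 + 1 + 1 + 1
11 + 5 + 1
11 + 3 + 3
11 + 3 + 1 + 1 + 1
9 + 7 + 1
9 + 5 + 3
9 + 5 + 1 + 1 + 1
9 + 3 + 3 + 1 + 1
7 + 7 + 3
7 + 7 + 1 + 1 + 1
7 + 5 + 5
7 + 5 + 3 + 1 + 1
7 + 3 + 3 + 3 + 1
5 + 5 + 5 + 1 + 1
5 + 5 + 3 + 3 + 1
5 + 3 + 3 + 3 + 3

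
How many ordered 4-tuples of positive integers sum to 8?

A composition of 8 into 4 positive parts is chosen by placing 3 dividers among the 7 gaps between 8 units: C(7,3) = 35.

35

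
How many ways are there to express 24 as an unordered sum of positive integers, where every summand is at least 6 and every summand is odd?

Listing the qualifying partitions of 24:
17, 7
15, 9
13, 11
That's 3 in total.

3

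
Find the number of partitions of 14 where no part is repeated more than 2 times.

57

A partial list (first 12 by largest part):
14
13+1
12+2
12+1+1
11+3
11+2+1
10+4
10+3+1
10+2+2
10+2+1+1
9+5
9+4+1
…and 45 more, for 57 total.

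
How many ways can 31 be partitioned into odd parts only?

340

There are 340 such partitions.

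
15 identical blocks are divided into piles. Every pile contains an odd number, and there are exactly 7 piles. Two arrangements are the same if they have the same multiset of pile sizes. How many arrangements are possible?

5

Listing the qualifying partitions of 15:
9+1+1+1+1+1+1
7+3+1+1+1+1+1
5+5+1+1+1+1+1
5+3+3+1+1+1+1
3+3+3+3+1+1+1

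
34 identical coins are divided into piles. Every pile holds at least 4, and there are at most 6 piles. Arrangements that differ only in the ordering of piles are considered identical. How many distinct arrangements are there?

A full systematic count gives 256.

256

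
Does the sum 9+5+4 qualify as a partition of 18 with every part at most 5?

No

The parts sum to 18, and the condition 'no summand exceeds 5' is violated.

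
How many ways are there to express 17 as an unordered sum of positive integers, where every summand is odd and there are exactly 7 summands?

They are:
11 + 1 + 1 + 1 + 1 + 1 + 1
9 + 3 + 1 + 1 + 1 + 1 + 1
7 + 5 + 1 + 1 + 1 + 1 + 1
7 + 3 + 3 + 1 + 1 + 1 + 1
5 + 5 + 3 + 1 + 1 + 1 + 1
5 + 3 + 3 + 3 + 1 + 1 + 1
3 + 3 + 3 + 3 + 3 + 1 + 1

7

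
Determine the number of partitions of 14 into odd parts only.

They are:
13, 1
11, 3
11, 1, 1, 1
9, 5
9, 3, 1, 1
9, 1, 1, 1, 1, 1
7, 7
7, 5, 1, 1
7, 3, 3, 1
7, 3, 1, 1, 1, 1
7, 1, 1, 1, 1, 1, 1, 1
5, 5, 3, 1
5, 5, 1, 1, 1, 1
5, 3, 3, 3
5, 3, 3, 1, 1, 1
5, 3, 1, 1, 1, 1, 1, 1
5, 1, 1, 1, 1, 1, 1, 1, 1, 1
3, 3, 3, 3, 1, 1
3, 3, 3, 1, 1, 1, 1, 1
3, 3, 1, 1, 1, 1, 1, 1, 1, 1
3, 1, 1, 1, 1, 1, 1, 1, 1, 1, 1, 1
1, 1, 1, 1, 1, 1, 1, 1, 1, 1, 1, 1, 1, 1
Counting gives 22.

22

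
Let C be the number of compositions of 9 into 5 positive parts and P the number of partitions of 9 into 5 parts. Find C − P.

65

Ordered (compositions into 5 parts): C(8,4) = 70.
Partitions of 9 into exactly 5 parts: 5.
Difference: 70 − 5 = 65.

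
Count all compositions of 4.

8

Each of the 3 gaps between 4 units is either a break or not: 2^3 = 8.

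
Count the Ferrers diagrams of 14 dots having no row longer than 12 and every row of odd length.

Listing the qualifying partitions of 14:
11,3
11,1,1,1
9,5
9,3,1,1
9,1,1,1,1,1
7,7
7,5,1,1
7,3,3,1
7,3,1,1,1,1
7,1,1,1,1,1,1,1
5,5,3,1
5,5,1,1,1,1
5,3,3,3
5,3,3,1,1,1
5,3,1,1,1,1,1,1
5,1,1,1,1,1,1,1,1,1
3,3,3,3,1,1
3,3,3,1,1,1,1,1
3,3,1,1,1,1,1,1,1,1
3,1,1,1,1,1,1,1,1,1,1,1
1,1,1,1,1,1,1,1,1,1,1,1,1,1

21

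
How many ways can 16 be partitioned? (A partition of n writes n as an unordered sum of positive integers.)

231

Counting exhaustively, 231 partitions satisfy the conditions.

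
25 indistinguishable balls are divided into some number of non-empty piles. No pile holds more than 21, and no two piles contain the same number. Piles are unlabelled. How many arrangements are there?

137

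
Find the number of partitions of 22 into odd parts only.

Counting exhaustively, 89 partitions satisfy the conditions.

89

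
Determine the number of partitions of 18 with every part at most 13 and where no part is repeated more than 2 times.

125

Enumerating by decreasing first part gives 125 partitions in all.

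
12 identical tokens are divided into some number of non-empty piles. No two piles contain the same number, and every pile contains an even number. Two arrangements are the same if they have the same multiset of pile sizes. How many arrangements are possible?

They are:
12
2+10
4+8
2+4+6

4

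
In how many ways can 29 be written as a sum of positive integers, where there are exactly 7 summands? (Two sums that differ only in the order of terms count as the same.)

522

Counting exhaustively, 522 partitions satisfy the conditions.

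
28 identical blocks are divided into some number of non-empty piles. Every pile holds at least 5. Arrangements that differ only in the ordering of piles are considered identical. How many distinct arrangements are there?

A partial list (first 12 by largest part):
28
23, 5
22, 6
21, 7
20, 8
19, 9
18, 10
18, 5, 5
17, 11
17, 6, 5
16, 12
16, 7, 5
…and 38 more, for 50 total.

50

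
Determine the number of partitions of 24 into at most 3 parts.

61

There are too many to list fully; the first 12 (by largest part) are:
24
1,23
2,22
1,1,22
3,21
1,2,21
4,20
1,3,20
2,2,20
5,19
1,4,19
2,3,19
…and 49 more, for 61 total.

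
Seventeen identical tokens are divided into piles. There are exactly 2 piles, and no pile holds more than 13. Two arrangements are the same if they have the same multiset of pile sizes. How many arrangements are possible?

They are:
13+4
12+5
11+6
10+7
9+8
That's 5 in total.

5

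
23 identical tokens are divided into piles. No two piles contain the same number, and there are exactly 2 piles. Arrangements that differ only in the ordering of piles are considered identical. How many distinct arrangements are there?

11

They are:
22+1
21+2
20+3
19+4
18+5
17+6
16+7
15+8
14+9
13+10
12+11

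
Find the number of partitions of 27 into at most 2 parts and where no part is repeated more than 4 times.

They are:
27
26 + 1
25 + 2
24 + 3
23 + 4
22 + 5
21 + 6
20 + 7
19 + 8
18 + 9
17 + 10
16 + 11
15 + 12
14 + 13

14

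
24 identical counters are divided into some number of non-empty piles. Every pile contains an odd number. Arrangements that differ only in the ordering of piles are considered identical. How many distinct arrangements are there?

122

A full systematic count gives 122.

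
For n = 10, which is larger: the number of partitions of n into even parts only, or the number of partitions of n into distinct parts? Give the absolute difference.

Partitions of 10 into even parts only: 7.
Partitions of 10 into distinct parts: 10.
|7 − 10| = 3.

3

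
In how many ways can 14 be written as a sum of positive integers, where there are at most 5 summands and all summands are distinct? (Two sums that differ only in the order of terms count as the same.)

22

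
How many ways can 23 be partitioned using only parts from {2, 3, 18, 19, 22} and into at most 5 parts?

The partitions of 23 that satisfy the conditions:
19+2+2
18+3+2
That's 2 in total.

2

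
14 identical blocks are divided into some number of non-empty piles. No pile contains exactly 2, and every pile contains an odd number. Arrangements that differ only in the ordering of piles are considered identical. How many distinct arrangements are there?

The partitions of 14 that satisfy the conditions:
13,1
11,3
11,1,1,1
9,5
9,3,1,1
9,1,1,1,1,1
7,7
7,5,1,1
7,3,3,1
7,3,1,1,1,1
7,1,1,1,1,1,1,1
5,5,3,1
5,5,1,1,1,1
5,3,3,3
5,3,3,1,1,1
5,3,1,1,1,1,1,1
5,1,1,1,1,1,1,1,1,1
3,3,3,3,1,1
3,3,3,1,1,1,1,1
3,3,1,1,1,1,1,1,1,1
3,1,1,1,1,1,1,1,1,1,1,1
1,1,1,1,1,1,1,1,1,1,1,1,1,1

22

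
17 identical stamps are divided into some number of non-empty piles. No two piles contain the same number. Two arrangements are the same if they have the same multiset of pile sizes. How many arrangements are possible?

38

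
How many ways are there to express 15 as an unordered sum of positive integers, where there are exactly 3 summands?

19

They are:
13,1,1
12,2,1
11,3,1
11,2,2
10,4,1
10,3,2
9,5,1
9,4,2
9,3,3
8,6,1
8,5,2
8,4,3
7,7,1
7,6,2
7,5,3
7,4,4
6,6,3
6,5,4
5,5,5
That's 19 in total.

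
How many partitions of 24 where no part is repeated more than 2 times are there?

Direct enumeration gives 431 partitions.

431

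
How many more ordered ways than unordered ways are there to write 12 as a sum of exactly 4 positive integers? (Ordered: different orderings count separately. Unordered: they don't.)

Ordered (compositions into 4 parts): C(11,3) = 165.
Unordered (partitions into 4 parts): 15.
Difference: 165 − 15 = 150.

150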